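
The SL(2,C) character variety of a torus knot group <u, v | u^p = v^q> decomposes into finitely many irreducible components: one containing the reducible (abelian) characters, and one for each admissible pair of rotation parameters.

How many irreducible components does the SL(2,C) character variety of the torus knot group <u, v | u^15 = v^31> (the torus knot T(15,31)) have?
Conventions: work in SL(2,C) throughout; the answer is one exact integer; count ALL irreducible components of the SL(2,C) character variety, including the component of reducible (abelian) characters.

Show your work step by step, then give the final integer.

For T(15,31): irreducibility forces the central element u^15 = v^31 to one of +I, -I.
So on each irreducible component the traces are pinned: tr(u) = 2*cos(pi*alpha/15) with 1 <= alpha <= 14, tr(v) = 2*cos(pi*beta/31) with 1 <= beta <= 30.
u^15 = (-1)^alpha I and v^31 = (-1)^beta I must agree, so alpha and beta have equal parity.
Enumerate parity-matched pairs: 7*15 odd-odd plus 7*15 even-even gives 210.
That is 210 components of irreducible characters, and with the reducible (abelian) component the total is 211.

211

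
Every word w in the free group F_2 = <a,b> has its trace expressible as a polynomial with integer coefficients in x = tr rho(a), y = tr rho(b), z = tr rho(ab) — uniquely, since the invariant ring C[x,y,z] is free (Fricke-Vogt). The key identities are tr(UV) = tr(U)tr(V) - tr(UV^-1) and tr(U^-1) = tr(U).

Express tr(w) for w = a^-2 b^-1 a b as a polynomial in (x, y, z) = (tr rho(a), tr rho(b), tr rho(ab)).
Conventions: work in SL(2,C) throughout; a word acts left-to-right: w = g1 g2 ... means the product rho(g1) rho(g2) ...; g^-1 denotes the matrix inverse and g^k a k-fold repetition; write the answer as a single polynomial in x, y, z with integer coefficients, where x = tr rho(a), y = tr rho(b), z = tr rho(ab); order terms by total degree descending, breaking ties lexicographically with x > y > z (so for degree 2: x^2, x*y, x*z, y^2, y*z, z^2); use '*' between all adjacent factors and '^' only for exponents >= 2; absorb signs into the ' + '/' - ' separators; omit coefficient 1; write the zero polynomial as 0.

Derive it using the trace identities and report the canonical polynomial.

trace(b a b) = trace(b) * trace(a b) - trace(a)  (reduce the b square) = y*z - x
trace(b a b a) = trace(b a) * trace(b a) - trace(1)  (split on b) = z^2 - 2
trace(a b a^-1 b) = trace(b a b) * trace(a) - trace(b a b a)  (eliminate a^-1) = x*y*z - x^2 - z^2 + 2
trace(b^-1 a b a^-1) = trace(a b a^-1) * trace(b) - trace(a b a^-1 b)  (eliminate b^-1) = -x*y*z + x^2 + y^2 + z^2 - 2
trace(a^-2 b^-1 a b) = trace(b^-1 a b a^-1) * trace(a) - trace(b^-1 a b)  (eliminate a^-1) = -x^2*y*z + x^3 + x*y^2 + x*z^2 - 3*x

-x^2*y*z + x^3 + x*y^2 + x*z^2 - 3*x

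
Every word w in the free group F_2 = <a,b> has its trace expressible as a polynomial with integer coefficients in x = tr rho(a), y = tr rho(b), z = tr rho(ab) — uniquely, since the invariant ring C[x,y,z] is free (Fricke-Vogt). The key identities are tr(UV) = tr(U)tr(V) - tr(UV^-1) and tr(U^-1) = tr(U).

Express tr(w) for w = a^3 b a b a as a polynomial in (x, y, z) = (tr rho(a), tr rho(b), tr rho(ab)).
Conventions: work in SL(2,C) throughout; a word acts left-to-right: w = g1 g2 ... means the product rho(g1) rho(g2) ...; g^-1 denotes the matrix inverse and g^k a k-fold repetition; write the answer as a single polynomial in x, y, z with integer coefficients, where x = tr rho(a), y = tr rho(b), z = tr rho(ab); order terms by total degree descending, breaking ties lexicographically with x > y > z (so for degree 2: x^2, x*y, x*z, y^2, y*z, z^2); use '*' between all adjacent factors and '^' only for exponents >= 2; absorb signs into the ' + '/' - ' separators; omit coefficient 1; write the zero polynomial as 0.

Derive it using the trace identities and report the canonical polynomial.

tr(b a b a) = tr(a b) tr(a b) - tr(1)   [split at repeated a] = z^2 - 2
so tr(b a b) = tr(b) tr(a b) - tr(a) = y*z - x
reduce: tr(a b a b a) = tr(a) tr(b a b a) - tr(b a b) = x*z^2 - y*z - x
so tr(b a b a^3) = tr(a) tr(a b a b a) - tr(a b a b) = x^2*z^2 - x*y*z - x^2 - z^2 + 2
tr(a^3 b a b a) = tr(a) tr(b a b a^3) - tr(b a b a^2) = x^3*z^2 - x^2*y*z - x^3 - 2*x*z^2 + y*z + 3*x

x^3*z^2 - x^2*y*z - x^3 - 2*x*z^2 + y*z + 3*x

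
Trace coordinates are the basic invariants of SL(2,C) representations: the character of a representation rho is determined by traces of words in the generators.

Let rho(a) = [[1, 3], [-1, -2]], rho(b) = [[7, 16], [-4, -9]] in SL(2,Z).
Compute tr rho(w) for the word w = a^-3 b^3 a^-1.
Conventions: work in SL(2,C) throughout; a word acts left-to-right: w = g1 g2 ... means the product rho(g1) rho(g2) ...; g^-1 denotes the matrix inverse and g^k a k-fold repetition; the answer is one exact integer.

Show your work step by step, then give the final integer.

rho(a^-1) = [[-2, -3], [1, 1]]
... * rho(a^-1) = [[-2, -3], [1, 1]]  ->  [[1, 3], [-1, -2]]
... * rho(a^-1) = [[-2, -3], [1, 1]]  ->  [[1, 0], [0, 1]]
... * rho(b) = [[7, 16], [-4, -9]]  ->  [[7, 16], [-4, -9]]
... * rho(b) = [[7, 16], [-4, -9]]  ->  [[-15, -32], [8, 17]]
... * rho(b) = [[7, 16], [-4, -9]]  ->  [[23, 48], [-12, -25]]
... * rho(a^-1) = [[-2, -3], [1, 1]]  ->  [[2, -21], [-1, 11]]
tr = 2 + 11 = 13

13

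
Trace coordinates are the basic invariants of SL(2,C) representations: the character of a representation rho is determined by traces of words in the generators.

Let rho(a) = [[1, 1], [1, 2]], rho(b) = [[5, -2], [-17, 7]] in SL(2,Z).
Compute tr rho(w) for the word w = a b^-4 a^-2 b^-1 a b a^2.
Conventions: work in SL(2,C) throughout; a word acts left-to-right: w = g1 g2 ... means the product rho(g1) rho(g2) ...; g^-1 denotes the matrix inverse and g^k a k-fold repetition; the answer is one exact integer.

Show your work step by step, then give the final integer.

rho(a) = [[1, 1], [1, 2]]
... * rho(b^-1) = [[7, 2], [17, 5]]  ->  [[24, 7], [41, 12]]
... * rho(b^-1) = [[7, 2], [17, 5]]  ->  [[287, 83], [491, 142]]
... * rho(b^-1) = [[7, 2], [17, 5]]  ->  [[3420, 989], [5851, 1692]]
... * rho(b^-1) = [[7, 2], [17, 5]]  ->  [[40753, 11785], [69721, 20162]]
... * rho(a^-1) = [[2, -1], [-1, 1]]  ->  [[69721, -28968], [119280, -49559]]
... * rho(a^-1) = [[2, -1], [-1, 1]]  ->  [[168410, -98689], [288119, -168839]]
... * rho(b^-1) = [[7, 2], [17, 5]]  ->  [[-498843, -156625], [-853430, -267957]]
... * rho(a) = [[1, 1], [1, 2]]  ->  [[-655468, -812093], [-1121387, -1389344]]
... * rho(b) = [[5, -2], [-17, 7]]  ->  [[10528241, -4373715], [18011913, -7482634]]
... * rho(a) = [[1, 1], [1, 2]]  ->  [[6154526, 1780811], [10529279, 3046645]]
... * rho(a) = [[1, 1], [1, 2]]  ->  [[7935337, 9716148], [13575924, 16622569]]
tr = 7935337 + 16622569 = 24557906

24557906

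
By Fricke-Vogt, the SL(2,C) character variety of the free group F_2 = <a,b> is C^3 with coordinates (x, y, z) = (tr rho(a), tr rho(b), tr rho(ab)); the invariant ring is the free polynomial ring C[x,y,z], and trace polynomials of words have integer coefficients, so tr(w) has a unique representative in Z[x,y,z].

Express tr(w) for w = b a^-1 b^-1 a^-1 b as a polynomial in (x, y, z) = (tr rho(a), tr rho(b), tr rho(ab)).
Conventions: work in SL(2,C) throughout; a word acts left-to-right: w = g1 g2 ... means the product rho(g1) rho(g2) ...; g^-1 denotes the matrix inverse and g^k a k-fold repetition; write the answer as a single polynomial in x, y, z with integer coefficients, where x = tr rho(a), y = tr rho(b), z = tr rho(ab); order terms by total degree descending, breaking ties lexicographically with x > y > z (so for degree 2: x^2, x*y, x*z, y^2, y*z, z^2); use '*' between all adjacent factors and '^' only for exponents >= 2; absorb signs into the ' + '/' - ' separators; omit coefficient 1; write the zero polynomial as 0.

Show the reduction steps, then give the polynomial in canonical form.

x*y^2*z - y^3 - y*z^2 - x*z + 3*y

use: tr(a^-1 b) = tr(b) tr(a) - tr(b a) = x*y - z
apply: tr(a^2 b) = tr(a) tr(b a) - tr(b) = x*z - y
use: tr(a^2) = tr(a) tr(a) - tr(1) = x^2 - 2
use: tr(a b^2 a) = tr(b) tr(a^2 b) - tr(a^2) = x*y*z - x^2 - y^2 + 2
apply: tr(a b a b) = tr(b a) tr(b a) - tr(1)   [split at repeated b] = z^2 - 2
use: tr(a b^2 a b) = tr(b) tr(a b a b) - tr(a b a) = y*z^2 - x*z - y
apply: tr(b^2 a b^-1 a) = tr(a b^2 a) tr(b) - tr(a b^2 a b) = x*y^2*z - x^2*y - y^3 - y*z^2 + x*z + 3*y
tr(b^-1 a^-1 b^2 a) = tr(b^2 a b^-1) tr(a) - tr(b^2 a b^-1 a) = -x*y^2*z + x^2*y + y^3 + y*z^2 - 3*y
apply: tr(b a^-1 b^-1 a^-1 b) = tr(b^-1 a^-1 b^2) tr(a) - tr(b^-1 a^-1 b^2 a) = x*y^2*z - y^3 - y*z^2 - x*z + 3*y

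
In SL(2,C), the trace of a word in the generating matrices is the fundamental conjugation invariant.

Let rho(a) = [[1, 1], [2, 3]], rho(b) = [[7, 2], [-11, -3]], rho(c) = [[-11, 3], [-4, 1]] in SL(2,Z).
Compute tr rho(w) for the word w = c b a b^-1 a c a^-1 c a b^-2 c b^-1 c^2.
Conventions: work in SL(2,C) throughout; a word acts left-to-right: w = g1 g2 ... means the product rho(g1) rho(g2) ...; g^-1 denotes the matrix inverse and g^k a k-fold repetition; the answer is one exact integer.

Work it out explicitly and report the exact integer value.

-35528595644

rho(c) = [[-11, 3], [-4, 1]]
... * rho(b) = [[7, 2], [-11, -3]]  ->  [[-110, -31], [-39, -11]]
... * rho(a) = [[1, 1], [2, 3]]  ->  [[-172, -203], [-61, -72]]
... * rho(b^-1) = [[-3, -2], [11, 7]]  ->  [[-1717, -1077], [-609, -382]]
... * rho(a) = [[1, 1], [2, 3]]  ->  [[-3871, -4948], [-1373, -1755]]
... * rho(c) = [[-11, 3], [-4, 1]]  ->  [[62373, -16561], [22123, -5874]]
... * rho(a^-1) = [[3, -1], [-2, 1]]  ->  [[220241, -78934], [78117, -27997]]
... * rho(c) = [[-11, 3], [-4, 1]]  ->  [[-2106915, 581789], [-747299, 206354]]
... * rho(a) = [[1, 1], [2, 3]]  ->  [[-943337, -361548], [-334591, -128237]]
... * rho(b^-1) = [[-3, -2], [11, 7]]  ->  [[-1147017, -644162], [-406834, -228477]]
... * rho(b^-1) = [[-3, -2], [11, 7]]  ->  [[-3644731, -2215100], [-1292745, -785671]]
... * rho(c) = [[-11, 3], [-4, 1]]  ->  [[48952441, -13149293], [17362879, -4663906]]
... * rho(b^-1) = [[-3, -2], [11, 7]]  ->  [[-291499546, -189949933], [-103391603, -67373100]]
... * rho(c) = [[-11, 3], [-4, 1]]  ->  [[3966294738, -1064448571], [1406800033, -377547909]]
... * rho(c) = [[-11, 3], [-4, 1]]  ->  [[-39371447834, 10834435643], [-13964608727, 3842852190]]
tr = -39371447834 + 3842852190 = -35528595644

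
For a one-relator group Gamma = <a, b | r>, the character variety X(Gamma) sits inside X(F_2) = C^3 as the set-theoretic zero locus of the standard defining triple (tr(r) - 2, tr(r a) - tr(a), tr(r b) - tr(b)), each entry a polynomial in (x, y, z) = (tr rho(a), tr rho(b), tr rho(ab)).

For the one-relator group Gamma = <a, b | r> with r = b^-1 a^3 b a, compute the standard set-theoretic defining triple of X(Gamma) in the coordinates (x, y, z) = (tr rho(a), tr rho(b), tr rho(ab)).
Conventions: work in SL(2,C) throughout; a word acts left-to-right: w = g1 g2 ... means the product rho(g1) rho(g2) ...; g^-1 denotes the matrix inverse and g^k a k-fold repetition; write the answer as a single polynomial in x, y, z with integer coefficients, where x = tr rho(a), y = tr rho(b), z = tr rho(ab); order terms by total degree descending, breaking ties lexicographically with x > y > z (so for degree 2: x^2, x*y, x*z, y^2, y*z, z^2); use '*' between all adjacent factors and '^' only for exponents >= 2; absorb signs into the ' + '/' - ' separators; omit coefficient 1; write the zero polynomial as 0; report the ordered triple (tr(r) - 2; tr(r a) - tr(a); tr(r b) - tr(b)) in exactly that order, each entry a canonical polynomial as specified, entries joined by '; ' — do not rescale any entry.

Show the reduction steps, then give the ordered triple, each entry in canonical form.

tr(a b a) = tr(a) tr(b a) - tr(b)  (reduce the a square) = x*z - y
tr(a b a^2) = tr(a) tr(a b a) - tr(a b)  (reduce the a square) = x^2*z - x*y - z
so tr(a^3 b a) = tr(a) tr(a b a^2) - tr(a b a)  (reduce the a square) = x^3*z - x^2*y - 2*x*z + y
so tr(b a b a) = tr(a b) tr(a b) - tr(1)  (split on a) = z^2 - 2
tr(b a b) = tr(b) tr(a b) - tr(a)  (reduce the b square) = y*z - x
reduce: tr(a b a b a) = tr(a) tr(b a b a) - tr(b a b)  (reduce the a square) = x*z^2 - y*z - x
tr(a^3 b a b) = tr(a) tr(a b a b a) - tr(a b a b)  (reduce the a square) = x^2*z^2 - x*y*z - x^2 - z^2 + 2
so tr(b^-1 a^3 b a) = tr(a^3 b a) tr(b) - tr(a^3 b a b)  (eliminate b^-1) = x^3*y*z - x^2*y^2 - x^2*z^2 - x*y*z + x^2 + y^2 + z^2 - 2
reduce: tr(a^3 b a^2) = tr(a) tr(a^3 b a) - tr(a^3 b)   [square of a] = x^4*z - x^3*y - 3*x^2*z + 2*x*y + z
so tr(b^2) = tr(b) tr(b) - tr(1)   [square of b] = y^2 - 2
reduce: tr(b a^2 b) = tr(a) tr(b^2 a) - tr(b^2)   [square of a] = x*y*z - x^2 - y^2 + 2
tr(b a^2 b a^2) = tr(a) tr(b a^2 b a) - tr(b a^2 b)   [square of a] = x^2*z^2 - 2*x*y*z + y^2 - 2
tr(a^3 b a^2 b) = tr(a) tr(b a^2 b a^2) - tr(b a^2 b a)   [square of a] = x^3*z^2 - 2*x^2*y*z + x*y^2 - x*z^2 + y*z - x
tr(b^-1 a^3 b a^2) = tr(a^3 b a^2) tr(b) - tr(a^3 b a^2 b)   [inverse elimination on b] = x^4*y*z - x^3*y^2 - x^3*z^2 - x^2*y*z + x*y^2 + x*z^2 + x
assemble the triple (tr(r) - 2; tr(r a) - x; tr(r b) - y)

x^3*y*z - x^2*y^2 - x^2*z^2 - x*y*z + x^2 + y^2 + z^2 - 4; x^4*y*z - x^3*y^2 - x^3*z^2 - x^2*y*z + x*y^2 + x*z^2; x^3*z - x^2*y - 2*x*z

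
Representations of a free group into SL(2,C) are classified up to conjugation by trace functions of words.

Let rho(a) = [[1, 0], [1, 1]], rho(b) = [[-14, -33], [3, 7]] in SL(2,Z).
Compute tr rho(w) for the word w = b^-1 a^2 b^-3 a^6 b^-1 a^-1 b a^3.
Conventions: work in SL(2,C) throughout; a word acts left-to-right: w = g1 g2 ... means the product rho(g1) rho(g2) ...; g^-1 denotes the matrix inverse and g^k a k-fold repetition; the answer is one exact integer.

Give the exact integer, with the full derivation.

1773400922

rho(b^-1) = [[7, 33], [-3, -14]]
... * rho(a) = [[1, 0], [1, 1]]  ->  [[40, 33], [-17, -14]]
... * rho(a) = [[1, 0], [1, 1]]  ->  [[73, 33], [-31, -14]]
... * rho(b^-1) = [[7, 33], [-3, -14]]  ->  [[412, 1947], [-175, -827]]
... * rho(b^-1) = [[7, 33], [-3, -14]]  ->  [[-2957, -13662], [1256, 5803]]
... * rho(b^-1) = [[7, 33], [-3, -14]]  ->  [[20287, 93687], [-8617, -39794]]
... * rho(a) = [[1, 0], [1, 1]]  ->  [[113974, 93687], [-48411, -39794]]
... * rho(a) = [[1, 0], [1, 1]]  ->  [[207661, 93687], [-88205, -39794]]
... * rho(a) = [[1, 0], [1, 1]]  ->  [[301348, 93687], [-127999, -39794]]
... * rho(a) = [[1, 0], [1, 1]]  ->  [[395035, 93687], [-167793, -39794]]
... * rho(a) = [[1, 0], [1, 1]]  ->  [[488722, 93687], [-207587, -39794]]
... * rho(a) = [[1, 0], [1, 1]]  ->  [[582409, 93687], [-247381, -39794]]
... * rho(b^-1) = [[7, 33], [-3, -14]]  ->  [[3795802, 17907879], [-1612285, -7606457]]
... * rho(a^-1) = [[1, 0], [-1, 1]]  ->  [[-14112077, 17907879], [5994172, -7606457]]
... * rho(b) = [[-14, -33], [3, 7]]  ->  [[251292715, 591053694], [-106737779, -251052875]]
... * rho(a) = [[1, 0], [1, 1]]  ->  [[842346409, 591053694], [-357790654, -251052875]]
... * rho(a) = [[1, 0], [1, 1]]  ->  [[1433400103, 591053694], [-608843529, -251052875]]
... * rho(a) = [[1, 0], [1, 1]]  ->  [[2024453797, 591053694], [-859896404, -251052875]]
tr = 2024453797 + -251052875 = 1773400922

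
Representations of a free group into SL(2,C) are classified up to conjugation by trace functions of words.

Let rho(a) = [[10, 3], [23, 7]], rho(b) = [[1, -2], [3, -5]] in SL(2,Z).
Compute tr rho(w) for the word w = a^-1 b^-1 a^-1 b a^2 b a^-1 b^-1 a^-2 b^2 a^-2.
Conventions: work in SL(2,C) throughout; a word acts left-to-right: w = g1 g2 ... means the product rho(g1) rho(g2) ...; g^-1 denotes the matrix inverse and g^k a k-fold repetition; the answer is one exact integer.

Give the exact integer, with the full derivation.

rho(a^-1) = [[7, -3], [-23, 10]]
... * rho(b^-1) = [[-5, 2], [-3, 1]]  ->  [[-26, 11], [85, -36]]
... * rho(a^-1) = [[7, -3], [-23, 10]]  ->  [[-435, 188], [1423, -615]]
... * rho(b) = [[1, -2], [3, -5]]  ->  [[129, -70], [-422, 229]]
... * rho(a) = [[10, 3], [23, 7]]  ->  [[-320, -103], [1047, 337]]
... * rho(a) = [[10, 3], [23, 7]]  ->  [[-5569, -1681], [18221, 5500]]
... * rho(b) = [[1, -2], [3, -5]]  ->  [[-10612, 19543], [34721, -63942]]
... * rho(a^-1) = [[7, -3], [-23, 10]]  ->  [[-523773, 227266], [1713713, -743583]]
... * rho(b^-1) = [[-5, 2], [-3, 1]]  ->  [[1937067, -820280], [-6337816, 2683843]]
... * rho(a^-1) = [[7, -3], [-23, 10]]  ->  [[32425909, -14014001], [-106093101, 45851878]]
... * rho(a^-1) = [[7, -3], [-23, 10]]  ->  [[549303386, -237417737], [-1797244901, 776798083]]
... * rho(b) = [[1, -2], [3, -5]]  ->  [[-162949825, 88481913], [533149348, -289500613]]
... * rho(b) = [[1, -2], [3, -5]]  ->  [[102495914, -116509915], [-335352491, 381204369]]
... * rho(a^-1) = [[7, -3], [-23, 10]]  ->  [[3397199443, -1472586892], [-11115167924, 4818101163]]
... * rho(a^-1) = [[7, -3], [-23, 10]]  ->  [[57649894617, -24917467249], [-188622502217, 81526515402]]
tr = 57649894617 + 81526515402 = 139176410019

139176410019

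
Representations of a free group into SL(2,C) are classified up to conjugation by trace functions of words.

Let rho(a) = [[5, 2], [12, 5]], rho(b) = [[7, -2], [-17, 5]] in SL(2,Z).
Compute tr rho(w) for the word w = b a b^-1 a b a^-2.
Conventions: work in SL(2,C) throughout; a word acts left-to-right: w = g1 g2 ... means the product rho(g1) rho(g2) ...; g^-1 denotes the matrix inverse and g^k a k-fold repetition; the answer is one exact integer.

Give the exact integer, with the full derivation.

rho(b) = [[7, -2], [-17, 5]]
... * rho(a) = [[5, 2], [12, 5]]  ->  [[11, 4], [-25, -9]]
... * rho(b^-1) = [[5, 2], [17, 7]]  ->  [[123, 50], [-278, -113]]
... * rho(a) = [[5, 2], [12, 5]]  ->  [[1215, 496], [-2746, -1121]]
... * rho(b) = [[7, -2], [-17, 5]]  ->  [[73, 50], [-165, -113]]
... * rho(a^-1) = [[5, -2], [-12, 5]]  ->  [[-235, 104], [531, -235]]
... * rho(a^-1) = [[5, -2], [-12, 5]]  ->  [[-2423, 990], [5475, -2237]]
tr = -2423 + -2237 = -4660

-4660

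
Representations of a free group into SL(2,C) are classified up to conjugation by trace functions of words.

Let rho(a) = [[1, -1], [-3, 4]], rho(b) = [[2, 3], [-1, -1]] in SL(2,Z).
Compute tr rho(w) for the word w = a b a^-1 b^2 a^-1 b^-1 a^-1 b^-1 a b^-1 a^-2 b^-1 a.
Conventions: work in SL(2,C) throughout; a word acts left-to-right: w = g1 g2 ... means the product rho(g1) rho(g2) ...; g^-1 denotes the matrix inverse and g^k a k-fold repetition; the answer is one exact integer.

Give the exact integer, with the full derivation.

74501577

rho(a) = [[1, -1], [-3, 4]]
... * rho(b) = [[2, 3], [-1, -1]]  ->  [[3, 4], [-10, -13]]
... * rho(a^-1) = [[4, 1], [3, 1]]  ->  [[24, 7], [-79, -23]]
... * rho(b) = [[2, 3], [-1, -1]]  ->  [[41, 65], [-135, -214]]
... * rho(b) = [[2, 3], [-1, -1]]  ->  [[17, 58], [-56, -191]]
... * rho(a^-1) = [[4, 1], [3, 1]]  ->  [[242, 75], [-797, -247]]
... * rho(b^-1) = [[-1, -3], [1, 2]]  ->  [[-167, -576], [550, 1897]]
... * rho(a^-1) = [[4, 1], [3, 1]]  ->  [[-2396, -743], [7891, 2447]]
... * rho(b^-1) = [[-1, -3], [1, 2]]  ->  [[1653, 5702], [-5444, -18779]]
... * rho(a) = [[1, -1], [-3, 4]]  ->  [[-15453, 21155], [50893, -69672]]
... * rho(b^-1) = [[-1, -3], [1, 2]]  ->  [[36608, 88669], [-120565, -292023]]
... * rho(a^-1) = [[4, 1], [3, 1]]  ->  [[412439, 125277], [-1358329, -412588]]
... * rho(a^-1) = [[4, 1], [3, 1]]  ->  [[2025587, 537716], [-6671080, -1770917]]
... * rho(b^-1) = [[-1, -3], [1, 2]]  ->  [[-1487871, -5001329], [4900163, 16471406]]
... * rho(a) = [[1, -1], [-3, 4]]  ->  [[13516116, -18517445], [-44514055, 60985461]]
tr = 13516116 + 60985461 = 74501577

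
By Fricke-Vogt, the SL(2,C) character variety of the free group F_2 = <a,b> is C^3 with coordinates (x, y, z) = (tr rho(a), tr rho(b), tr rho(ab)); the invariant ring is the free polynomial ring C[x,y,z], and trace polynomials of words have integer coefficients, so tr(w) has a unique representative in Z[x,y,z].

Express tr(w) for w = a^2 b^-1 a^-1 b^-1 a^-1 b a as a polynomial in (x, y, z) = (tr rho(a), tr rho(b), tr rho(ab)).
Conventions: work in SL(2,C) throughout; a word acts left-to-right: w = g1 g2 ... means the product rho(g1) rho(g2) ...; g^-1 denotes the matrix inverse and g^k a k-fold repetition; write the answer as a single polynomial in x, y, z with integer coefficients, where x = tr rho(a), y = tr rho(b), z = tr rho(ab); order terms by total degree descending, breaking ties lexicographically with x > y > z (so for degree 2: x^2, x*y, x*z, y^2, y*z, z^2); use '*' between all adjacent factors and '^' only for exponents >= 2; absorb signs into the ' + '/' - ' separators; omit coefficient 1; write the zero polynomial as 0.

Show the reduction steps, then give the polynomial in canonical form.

tr(a^2) = tr(a)*tr(a) - tr(1) = x^2 - 2
use: tr(a^2 b) = tr(a)*tr(b a) - tr(b) = x*z - y
tr(a^2 b^-1) = tr(a^2)*tr(b) - tr(a^2 b) = x^2*y - x*z - y
apply: tr(a b a^2) = tr(a)*tr(a b a) - tr(a b) = x^2*z - x*y - z
tr(b a b a) = tr(b a)*tr(b a) - tr(1)   [split at repeated b] = z^2 - 2
use: tr(b a b) = tr(b)*tr(a b) - tr(a) = y*z - x
tr(a b a^2 b) = tr(a)*tr(b a b a) - tr(b a b) = x*z^2 - y*z - x
use: tr(b^-1 a b a^2) = tr(a b a^2)*tr(b) - tr(a b a^2 b) = x^2*y*z - x*y^2 - x*z^2 + x
use: tr(b^2) = tr(b)*tr(b) - tr(1) = y^2 - 2
tr(b^2 a^2) = tr(a)*tr(b^2 a) - tr(b^2) = x*y*z - x^2 - y^2 + 2
apply: tr(b a^3 b) = tr(a)*tr(b^2 a^2) - tr(b^2 a) = x^2*y*z - x^3 - x*y^2 - y*z + 3*x
tr(b^2 a b a) = tr(b)*tr(a b a b) - tr(a b a) = y*z^2 - x*z - y
tr(b^2 a b) = tr(b)*tr(a b^2) - tr(a b) = y^2*z - x*y - z
use: tr(a b^2 a b a) = tr(a)*tr(b^2 a b a) - tr(b^2 a b) = x*y*z^2 - x^2*z - y^2*z + z
tr(b a b a^3 b) = tr(a)*tr(a b^2 a b a) - tr(a b^2 a b) = x^2*y*z^2 - x^3*z - x*y^2*z - y*z^2 + 2*x*z + y
tr(b a b a b a) = tr(a b a b)*tr(a b) - tr(b a)   [split at repeated a] = z^3 - 3*z
tr(a b a b a b a) = tr(a)*tr(b a b a b a) - tr(b a b a b) = x*z^3 - y*z^2 - 2*x*z + y
tr(b a b a^3 b a) = tr(a)*tr(a b a b a b a) - tr(a b a b a b) = x^2*z^3 - x*y*z^2 - 2*x^2*z - z^3 + x*y + 3*z
tr(a b a^3 b a^-1 b) = tr(b a b a^3 b)*tr(a) - tr(b a b a^3 b a) = x^3*y*z^2 - x^4*z - x^2*y^2*z - x^2*z^3 + 4*x^2*z + z^3 - 3*z
apply: tr(a^-1 b^-1 a b a^3 b) = tr(a b a^3 b a^-1)*tr(b) - tr(a b a^3 b a^-1 b) = -x^3*y*z^2 + x^4*z + 2*x^2*y^2*z + x^2*z^3 - x^3*y - x*y^3 - 4*x^2*z - y^2*z - z^3 + 3*x*y + 3*z
tr(b a^3 b^-1 a^-1 b^-1 a) = tr(a^-1 b^-1 a b a^3)*tr(b) - tr(a^-1 b^-1 a b a^3 b) = x^3*y*z^2 - x^4*z - x^2*y^2*z - x^2*z^3 + x^3*y - x*y*z^2 + 4*x^2*z + y^2*z + z^3 - 2*x*y - 3*z
use: tr(a^2 b^-1 a^-1 b^-1 a^-1 b a) = tr(b a^3 b^-1 a^-1 b^-1)*tr(a) - tr(b a^3 b^-1 a^-1 b^-1 a) = -x^3*y*z^2 + x^4*z + x^2*y^2*z + x^2*z^3 + x*y*z^2 - 5*x^2*z - y^2*z - z^3 + x*y + 3*z

-x^3*y*z^2 + x^4*z + x^2*y^2*z + x^2*z^3 + x*y*z^2 - 5*x^2*z - y^2*z - z^3 + x*y + 3*z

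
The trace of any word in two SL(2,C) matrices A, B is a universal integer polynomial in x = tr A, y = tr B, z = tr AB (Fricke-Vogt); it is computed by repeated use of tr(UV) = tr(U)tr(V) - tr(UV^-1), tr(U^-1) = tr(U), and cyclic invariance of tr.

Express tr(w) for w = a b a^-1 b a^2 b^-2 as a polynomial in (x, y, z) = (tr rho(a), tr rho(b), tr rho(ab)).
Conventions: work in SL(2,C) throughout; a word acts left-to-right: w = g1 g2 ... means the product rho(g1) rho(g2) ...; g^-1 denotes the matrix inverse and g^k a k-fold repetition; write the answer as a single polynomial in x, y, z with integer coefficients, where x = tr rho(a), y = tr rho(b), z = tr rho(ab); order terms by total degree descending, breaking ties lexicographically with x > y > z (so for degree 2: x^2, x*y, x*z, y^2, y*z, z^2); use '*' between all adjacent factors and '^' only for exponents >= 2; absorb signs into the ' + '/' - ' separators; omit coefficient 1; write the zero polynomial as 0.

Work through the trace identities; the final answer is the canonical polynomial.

trace(a^2 b) = trace(a) * trace(b a) - trace(b) = x*z - y
trace(a^2) = trace(a) * trace(a) - trace(1) = x^2 - 2
so trace(a b^2 a) = trace(b) * trace(a^2 b) - trace(a^2) = x*y*z - x^2 - y^2 + 2
trace(a b^2) = trace(b) * trace(a b) - trace(a) = y*z - x
trace(a b^2 a^2) = trace(a) * trace(a b^2 a) - trace(a b^2) = x^2*y*z - x^3 - x*y^2 - y*z + 3*x
trace(b a b a) = trace(a b) * trace(a b) - trace(1) = z^2 - 2
trace(a^2 b a b) = trace(a) * trace(b a b a) - trace(b a b) = x*z^2 - y*z - x
trace(a^2 b a) = trace(a) * trace(a b a) - trace(a b) = x^2*z - x*y - z
so trace(a b^2 a^2 b) = trace(b) * trace(a^2 b a b) - trace(a^2 b a) = x*y*z^2 - x^2*z - y^2*z + z
reduce: trace(b a^2 b^-1 a b) = trace(a b^2 a^2) * trace(b) - trace(a b^2 a^2 b) = x^2*y^2*z - x^3*y - x*y^3 - x*y*z^2 + x^2*z + 3*x*y - z
trace(a b a b a^2) = trace(a) * trace(a b a b a) - trace(a b a b) = x^2*z^2 - x*y*z - x^2 - z^2 + 2
reduce: trace(b a b a b a) = trace(a b a b) * trace(a b) - trace(b a) = z^3 - 3*z
so trace(b a b a b) = trace(b) * trace(a b a b) - trace(a b a) = y*z^2 - x*z - y
trace(a b a b a^2 b) = trace(a) * trace(b a b a b a) - trace(b a b a b) = x*z^3 - y*z^2 - 2*x*z + y
trace(b a^2 b^-1 a b a) = trace(a b a b a^2) * trace(b) - trace(a b a b a^2 b) = x^2*y*z^2 - x*y^2*z - x*z^3 - x^2*y + 2*x*z + y
trace(a b a^-1 b a^2 b^-1) = trace(b a^2 b^-1 a b) * trace(a) - trace(b a^2 b^-1 a b a) = x^3*y^2*z - x^4*y - x^2*y^3 - 2*x^2*y*z^2 + x^3*z + x*y^2*z + x*z^3 + 4*x^2*y - 3*x*z - y
reduce: trace(a b a^-1 b a^2) = trace(b a^3 b) * trace(a) - trace(b a^3 b a) = x^3*y*z - x^4 - x^2*y^2 - x^2*z^2 + 4*x^2 + z^2 - 2
reduce: trace(a b a^-1 b a^2 b^-2) = trace(a b a^-1 b a^2 b^-1) * trace(b) - trace(a b a^-1 b a^2) = x^3*y^3*z - x^4*y^2 - x^2*y^4 - 2*x^2*y^2*z^2 + x*y^3*z + x*y*z^3 + x^4 + 5*x^2*y^2 + x^2*z^2 - 3*x*y*z - 4*x^2 - y^2 - z^2 + 2

x^3*y^3*z - x^4*y^2 - x^2*y^4 - 2*x^2*y^2*z^2 + x*y^3*z + x*y*z^3 + x^4 + 5*x^2*y^2 + x^2*z^2 - 3*x*y*z - 4*x^2 - y^2 - z^2 + 2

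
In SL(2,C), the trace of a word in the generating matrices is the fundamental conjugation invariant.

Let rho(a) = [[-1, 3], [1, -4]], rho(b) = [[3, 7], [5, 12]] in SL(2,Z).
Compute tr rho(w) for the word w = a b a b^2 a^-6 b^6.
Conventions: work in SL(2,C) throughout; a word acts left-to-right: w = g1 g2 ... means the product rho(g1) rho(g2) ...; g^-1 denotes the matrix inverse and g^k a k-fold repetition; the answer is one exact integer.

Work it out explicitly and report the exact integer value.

1043871564456895

rho(a) = [[-1, 3], [1, -4]]
... * rho(b) = [[3, 7], [5, 12]]  ->  [[12, 29], [-17, -41]]
... * rho(a) = [[-1, 3], [1, -4]]  ->  [[17, -80], [-24, 113]]
... * rho(b) = [[3, 7], [5, 12]]  ->  [[-349, -841], [493, 1188]]
... * rho(b) = [[3, 7], [5, 12]]  ->  [[-5252, -12535], [7419, 17707]]
... * rho(a^-1) = [[-4, -3], [-1, -1]]  ->  [[33543, 28291], [-47383, -39964]]
... * rho(a^-1) = [[-4, -3], [-1, -1]]  ->  [[-162463, -128920], [229496, 182113]]
... * rho(a^-1) = [[-4, -3], [-1, -1]]  ->  [[778772, 616309], [-1100097, -870601]]
... * rho(a^-1) = [[-4, -3], [-1, -1]]  ->  [[-3731397, -2952625], [5270989, 4170892]]
... * rho(a^-1) = [[-4, -3], [-1, -1]]  ->  [[17878213, 14146816], [-25254848, -19983859]]
... * rho(a^-1) = [[-4, -3], [-1, -1]]  ->  [[-85659668, -67781455], [121003251, 95748403]]
... * rho(b) = [[3, 7], [5, 12]]  ->  [[-595886279, -1412995136], [841751768, 1996003593]]
... * rho(b) = [[3, 7], [5, 12]]  ->  [[-8852634517, -21127145585], [12505273269, 29844305492]]
... * rho(b) = [[3, 7], [5, 12]]  ->  [[-132193631476, -315494188639], [186737347267, 445668578787]]
... * rho(b) = [[3, 7], [5, 12]]  ->  [[-1974051837623, -4711285684000], [2788554935736, 6655184376313]]
... * rho(b) = [[3, 7], [5, 12]]  ->  [[-29478583932869, -70353791071361], [41641586688773, 99382097065908]]
... * rho(b) = [[3, 7], [5, 12]]  ->  [[-440204707155412, -1050595580386415], [621835245395859, 1484076271612307]]
tr = -440204707155412 + 1484076271612307 = 1043871564456895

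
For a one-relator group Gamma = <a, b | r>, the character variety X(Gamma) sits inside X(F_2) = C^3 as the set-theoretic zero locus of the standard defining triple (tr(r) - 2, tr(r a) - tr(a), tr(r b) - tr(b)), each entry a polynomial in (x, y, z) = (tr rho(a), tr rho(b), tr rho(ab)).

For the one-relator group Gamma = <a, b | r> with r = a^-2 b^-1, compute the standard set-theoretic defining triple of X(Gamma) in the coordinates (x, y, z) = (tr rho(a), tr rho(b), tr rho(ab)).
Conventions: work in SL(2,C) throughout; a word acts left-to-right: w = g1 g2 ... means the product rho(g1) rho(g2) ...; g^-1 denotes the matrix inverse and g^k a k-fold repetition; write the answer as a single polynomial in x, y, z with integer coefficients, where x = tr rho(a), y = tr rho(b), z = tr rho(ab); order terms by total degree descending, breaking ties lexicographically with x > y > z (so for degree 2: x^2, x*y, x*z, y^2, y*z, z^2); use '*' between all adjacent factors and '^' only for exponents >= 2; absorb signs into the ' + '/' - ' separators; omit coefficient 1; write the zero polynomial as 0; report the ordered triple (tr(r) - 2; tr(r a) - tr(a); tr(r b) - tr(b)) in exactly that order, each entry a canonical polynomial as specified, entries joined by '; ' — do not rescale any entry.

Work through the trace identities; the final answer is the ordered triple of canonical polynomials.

x*z - y - 2; -x + z; x^2 - y - 2

and trace(a^-1) = trace(a) = x
next, trace(a^-1 b) = trace(b) trace(a) - trace(b a) = x*y - z
and trace(a^-1 b^-1) = trace(a^-1) trace(b) - trace(a^-1 b) = z
trace(a^-2 b^-1) = trace(a^-1 b^-1) trace(a) - trace(a^-1 b^-1 a) = x*z - y
next, trace(a^-2) = trace(a^-1) trace(a) - trace(1)   [inverse elimination on a] = x^2 - 2
assemble the triple (trace(r) - 2; trace(r a) - x; trace(r b) - y)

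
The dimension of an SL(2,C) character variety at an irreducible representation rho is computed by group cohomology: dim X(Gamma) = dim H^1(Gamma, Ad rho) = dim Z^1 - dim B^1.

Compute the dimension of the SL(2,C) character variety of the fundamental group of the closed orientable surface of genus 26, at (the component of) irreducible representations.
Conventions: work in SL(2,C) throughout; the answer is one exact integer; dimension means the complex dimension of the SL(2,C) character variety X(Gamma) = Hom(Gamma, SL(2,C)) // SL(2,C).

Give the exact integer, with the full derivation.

150

pi_1 of the closed genus-26 surface has 52 generators bound by the single product-of-commutators relator.
Unconstrained cocycle data is one sl_2 vector per generator (156 dimensions), cut by the relator condition d_2(z) = 0.
At an irreducible rho, H^2 = coker(d_2) vanishes (Poincare duality: H^2 is dual to H^0 = invariants = 0), so d_2 is surjective onto sl_2 and dim Z^1 = 156 - 3 = 153.
Coboundaries contribute dim B^1 = 3 (injective at irreducible rho).
dim H^1 = 153 - 3 = 150 = dim X.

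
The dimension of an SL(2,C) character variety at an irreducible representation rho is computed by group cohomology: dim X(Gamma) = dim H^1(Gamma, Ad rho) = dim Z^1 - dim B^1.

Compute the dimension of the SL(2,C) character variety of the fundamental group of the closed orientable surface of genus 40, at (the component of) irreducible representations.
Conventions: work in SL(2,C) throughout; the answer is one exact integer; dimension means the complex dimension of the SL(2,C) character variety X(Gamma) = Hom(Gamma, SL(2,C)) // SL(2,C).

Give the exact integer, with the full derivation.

The genus-40 surface group: 2g = 80 generators, one relator prod [a_i, b_i].
A cocycle assigns one sl_2 vector per generator subject to the relator condition d_2(z) = 0: dim of the unconstrained space is 3*2g = 240.
d_2 is surjective at irreducible rho (its cokernel H^2 is dual to H^0 = 0), so dim Z^1 = 240 - 3 = 237.
dim B^1 = 3 (coboundaries, injective at irreducible rho).
Hence dim X = 237 - 3 = 234.

234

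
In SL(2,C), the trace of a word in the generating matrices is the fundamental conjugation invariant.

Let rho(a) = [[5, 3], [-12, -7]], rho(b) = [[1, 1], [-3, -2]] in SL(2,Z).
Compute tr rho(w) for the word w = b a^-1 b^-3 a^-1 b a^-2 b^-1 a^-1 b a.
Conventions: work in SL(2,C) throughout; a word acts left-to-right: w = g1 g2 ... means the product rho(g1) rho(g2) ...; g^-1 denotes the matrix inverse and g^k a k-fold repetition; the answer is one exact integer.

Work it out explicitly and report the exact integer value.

290

rho(b) = [[1, 1], [-3, -2]]
... * rho(a^-1) = [[-7, -3], [12, 5]]  ->  [[5, 2], [-3, -1]]
... * rho(b^-1) = [[-2, -1], [3, 1]]  ->  [[-4, -3], [3, 2]]
... * rho(b^-1) = [[-2, -1], [3, 1]]  ->  [[-1, 1], [0, -1]]
... * rho(b^-1) = [[-2, -1], [3, 1]]  ->  [[5, 2], [-3, -1]]
... * rho(a^-1) = [[-7, -3], [12, 5]]  ->  [[-11, -5], [9, 4]]
... * rho(b) = [[1, 1], [-3, -2]]  ->  [[4, -1], [-3, 1]]
... * rho(a^-1) = [[-7, -3], [12, 5]]  ->  [[-40, -17], [33, 14]]
... * rho(a^-1) = [[-7, -3], [12, 5]]  ->  [[76, 35], [-63, -29]]
... * rho(b^-1) = [[-2, -1], [3, 1]]  ->  [[-47, -41], [39, 34]]
... * rho(a^-1) = [[-7, -3], [12, 5]]  ->  [[-163, -64], [135, 53]]
... * rho(b) = [[1, 1], [-3, -2]]  ->  [[29, -35], [-24, 29]]
... * rho(a) = [[5, 3], [-12, -7]]  ->  [[565, 332], [-468, -275]]
tr = 565 + -275 = 290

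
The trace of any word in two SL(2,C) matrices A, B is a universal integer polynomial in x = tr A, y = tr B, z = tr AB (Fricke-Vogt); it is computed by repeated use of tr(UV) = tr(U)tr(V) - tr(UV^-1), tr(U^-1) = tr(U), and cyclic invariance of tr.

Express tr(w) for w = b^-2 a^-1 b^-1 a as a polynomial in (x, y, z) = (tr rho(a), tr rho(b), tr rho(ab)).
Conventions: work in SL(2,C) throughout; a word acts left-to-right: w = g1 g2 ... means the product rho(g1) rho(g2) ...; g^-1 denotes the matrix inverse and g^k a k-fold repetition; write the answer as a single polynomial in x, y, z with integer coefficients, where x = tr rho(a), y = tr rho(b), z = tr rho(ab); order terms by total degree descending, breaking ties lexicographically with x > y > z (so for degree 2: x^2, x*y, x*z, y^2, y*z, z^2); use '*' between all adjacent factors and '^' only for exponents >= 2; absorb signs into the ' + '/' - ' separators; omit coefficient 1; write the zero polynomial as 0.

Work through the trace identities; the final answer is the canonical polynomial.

trace(b^-1 a) = trace(a)*trace(b) - trace(a b) = x*y - z
so trace(b^-2 a) = trace(b^-1 a)*trace(b) - trace(b^-1 a b) = x*y^2 - y*z - x
trace(b^-1 a b^-2) = trace(b^-2 a)*trace(b) - trace(b^-2 a b) = x*y^3 - y^2*z - 2*x*y + z
trace(a^2) = trace(a)*trace(a) - trace(1) = x^2 - 2
so trace(a^2 b) = trace(a)*trace(b a) - trace(b) = x*z - y
trace(a^2 b^-1) = trace(a^2)*trace(b) - trace(a^2 b) = x^2*y - x*z - y
trace(a b^-2 a) = trace(a^2 b^-1)*trace(b) - trace(a^2) = x^2*y^2 - x*y*z - x^2 - y^2 + 2
so trace(a b a b) = trace(a b)*trace(a b) - trace(1)   [split at repeated a] = z^2 - 2
reduce: trace(a b a b^-1) = trace(a b a)*trace(b) - trace(a b a b) = x*y*z - y^2 - z^2 + 2
reduce: trace(a b^-2 a b) = trace(a b a b^-1)*trace(b) - trace(a b a) = x*y^2*z - y^3 - y*z^2 - x*z + 3*y
trace(b^-1 a b^-2 a) = trace(a b^-2 a)*trace(b) - trace(a b^-2 a b) = x^2*y^3 - 2*x*y^2*z - x^2*y + y*z^2 + x*z - y
so trace(b^-2 a^-1 b^-1 a) = trace(b^-1 a b^-2)*trace(a) - trace(b^-1 a b^-2 a) = x*y^2*z - x^2*y - y*z^2 + y

x*y^2*z - x^2*y - y*z^2 + y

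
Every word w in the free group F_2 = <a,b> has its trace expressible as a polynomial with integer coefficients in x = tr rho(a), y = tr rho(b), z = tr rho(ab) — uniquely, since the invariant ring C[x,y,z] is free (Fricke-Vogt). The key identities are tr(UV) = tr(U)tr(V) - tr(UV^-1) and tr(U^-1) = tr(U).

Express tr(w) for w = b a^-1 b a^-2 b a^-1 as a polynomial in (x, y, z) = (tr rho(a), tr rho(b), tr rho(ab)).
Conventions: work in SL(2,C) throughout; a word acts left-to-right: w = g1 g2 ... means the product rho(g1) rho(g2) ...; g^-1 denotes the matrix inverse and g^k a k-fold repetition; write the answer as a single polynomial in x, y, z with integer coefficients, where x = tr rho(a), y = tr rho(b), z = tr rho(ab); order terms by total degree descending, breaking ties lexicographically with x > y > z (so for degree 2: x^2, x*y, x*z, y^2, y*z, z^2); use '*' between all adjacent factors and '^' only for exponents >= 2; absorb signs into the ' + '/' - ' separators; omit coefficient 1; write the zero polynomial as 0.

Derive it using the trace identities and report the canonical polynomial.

x^4*y^3 - 3*x^3*y^2*z - x^2*y^3 + 3*x^2*y*z^2 + 2*x*y^2*z - x*z^3 - 2*x^2*y - y*z^2 + 2*x*z + y

trace(b^2) = trace(b)*trace(b) - trace(1)  (reduce the b square) = y^2 - 2
next, trace(b^3) = trace(b)*trace(b^2) - trace(b)  (reduce the b square) = y^3 - 3*y
next, trace(a b^2) = trace(b)*trace(a b) - trace(a)  (reduce the b square) = y*z - x
and trace(b^3 a) = trace(b)*trace(a b^2) - trace(a b)  (reduce the b square) = y^2*z - x*y - z
next, trace(b^2 a^-1 b) = trace(b^3)*trace(a) - trace(b^3 a)  (eliminate a^-1) = x*y^3 - y^2*z - 2*x*y + z
trace(a b a b) = trace(b a)*trace(b a) - trace(1)  (split on b) = z^2 - 2
next, trace(a b a) = trace(a)*trace(b a) - trace(b)  (reduce the a square) = x*z - y
trace(b a b^2 a) = trace(b)*trace(a b a b) - trace(a b a)  (reduce the b square) = y*z^2 - x*z - y
next, trace(b^2 a^-1 b a) = trace(b a b^2)*trace(a) - trace(b a b^2 a)  (eliminate a^-1) = x*y^2*z - x^2*y - y*z^2 + y
trace(b a^-1 b a^-1 b) = trace(b^2 a^-1 b)*trace(a) - trace(b^2 a^-1 b a)  (eliminate a^-1) = x^2*y^3 - 2*x*y^2*z - x^2*y + y*z^2 + x*z - y
trace(b a b a^-1 b) = trace(b^2 a b)*trace(a) - trace(b^2 a b a)  (eliminate a^-1) = x*y^2*z - x^2*y - y*z^2 + y
trace(b a b a b a) = trace(a b)*trace(a b a b) - trace(a^-1 b^-1)  (split on a) = z^3 - 3*z
trace(b a b a^-1 b a) = trace(b a b a b)*trace(a) - trace(b a b a b a)  (eliminate a^-1) = x*y*z^2 - x^2*z - z^3 - x*y + 3*z
trace(b a^-1 b a^-1 b a) = trace(b a b a^-1 b)*trace(a) - trace(b a b a^-1 b a)  (eliminate a^-1) = x^2*y^2*z - x^3*y - 2*x*y*z^2 + x^2*z + z^3 + 2*x*y - 3*z
trace(b a^-1 b a^-1 b a^-1) = trace(b a^-1 b a^-1 b)*trace(a) - trace(b a^-1 b a^-1 b a)  (eliminate a^-1) = x^3*y^3 - 3*x^2*y^2*z + 3*x*y*z^2 - z^3 - 3*x*y + 3*z
next, trace(b a^-1 b a^-2 b a^-1) = trace(b a^-1 b a^-1 b a^-1)*trace(a) - trace(b a^-1 b a^-1 b)  (eliminate a^-1) = x^4*y^3 - 3*x^3*y^2*z - x^2*y^3 + 3*x^2*y*z^2 + 2*x*y^2*z - x*z^3 - 2*x^2*y - y*z^2 + 2*x*z + y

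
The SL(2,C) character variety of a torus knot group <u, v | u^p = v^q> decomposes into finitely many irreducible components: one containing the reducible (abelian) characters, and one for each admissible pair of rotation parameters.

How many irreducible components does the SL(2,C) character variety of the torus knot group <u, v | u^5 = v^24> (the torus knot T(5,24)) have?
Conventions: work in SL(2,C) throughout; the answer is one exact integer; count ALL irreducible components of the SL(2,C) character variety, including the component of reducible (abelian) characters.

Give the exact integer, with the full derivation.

47

In the torus knot group T(5,24), u^5 = v^24 is central, so an irreducible representation sends it to +I or -I (Schur).
This locks tr(u) to 2*cos(pi*alpha/5), alpha in 1..4, and tr(v) to 2*cos(pi*beta/24), beta in 1..23, on each component of irreducible characters.
The two central values (-1)^alpha I and (-1)^beta I must be the same matrix, so alpha and beta share a parity.
count pairs: odd alpha (2 choices) x odd beta (12), plus even alpha (2) x even beta (11): 2*12 + 2*11 = 46.
Total: 46 irreducible-character components + 1 reducible (abelian) component = 47.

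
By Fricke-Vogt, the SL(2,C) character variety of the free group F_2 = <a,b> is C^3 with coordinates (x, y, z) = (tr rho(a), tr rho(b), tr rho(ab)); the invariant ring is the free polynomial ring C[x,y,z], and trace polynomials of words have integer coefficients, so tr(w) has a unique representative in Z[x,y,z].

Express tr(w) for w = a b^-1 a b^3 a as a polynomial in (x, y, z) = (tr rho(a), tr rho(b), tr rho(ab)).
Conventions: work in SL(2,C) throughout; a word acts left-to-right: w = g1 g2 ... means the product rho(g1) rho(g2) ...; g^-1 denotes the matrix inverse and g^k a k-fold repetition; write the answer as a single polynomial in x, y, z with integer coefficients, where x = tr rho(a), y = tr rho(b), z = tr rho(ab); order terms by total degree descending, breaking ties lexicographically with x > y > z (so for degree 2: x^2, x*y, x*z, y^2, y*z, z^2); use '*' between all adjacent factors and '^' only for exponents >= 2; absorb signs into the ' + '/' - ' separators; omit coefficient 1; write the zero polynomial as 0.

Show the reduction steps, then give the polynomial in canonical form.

x^2*y^3*z - x^3*y^2 - x*y^4 - x*y^2*z^2 + 4*x*y^2 + x*z^2 - y*z - x

so trace(b^2 a) = trace(b)*trace(a b) - trace(a)   [square of b] = y*z - x
reduce: trace(b^2) = trace(b)*trace(b) - trace(1)   [square of b] = y^2 - 2
trace(b^2 a^2) = trace(a)*trace(b^2 a) - trace(b^2)   [square of a] = x*y*z - x^2 - y^2 + 2
trace(a^3 b^2) = trace(a)*trace(b^2 a^2) - trace(b^2 a)   [square of a] = x^2*y*z - x^3 - x*y^2 - y*z + 3*x
trace(a b a) = trace(a)*trace(b a) - trace(b)   [square of a] = x*z - y
trace(a^3 b) = trace(a)*trace(a b a) - trace(a b)   [square of a] = x^2*z - x*y - z
so trace(a b^3 a^2) = trace(b)*trace(a^3 b^2) - trace(a^3 b)   [square of b] = x^2*y^2*z - x^3*y - x*y^3 - x^2*z - y^2*z + 4*x*y + z
trace(a b a b) = trace(b a)*trace(b a) - trace(1)   [split at a repeated b] = z^2 - 2
trace(b a b a b) = trace(b)*trace(a b a b) - trace(a b a)   [square of b] = y*z^2 - x*z - y
so trace(b a b^3 a) = trace(b)*trace(b a b a b) - trace(b a b a)   [square of b] = y^2*z^2 - x*y*z - y^2 - z^2 + 2
trace(b a b^2) = trace(b)*trace(b a b) - trace(b a)   [square of b] = y^2*z - x*y - z
trace(b a b^3) = trace(b)*trace(b a b^2) - trace(b a b)   [square of b] = y^3*z - x*y^2 - 2*y*z + x
trace(a b^3 a^2 b) = trace(a)*trace(b a b^3 a) - trace(b a b^3)   [square of a] = x*y^2*z^2 - x^2*y*z - y^3*z - x*z^2 + 2*y*z + x
reduce: trace(a b^-1 a b^3 a) = trace(a b^3 a^2)*trace(b) - trace(a b^3 a^2 b)   [inverse elimination on b] = x^2*y^3*z - x^3*y^2 - x*y^4 - x*y^2*z^2 + 4*x*y^2 + x*z^2 - y*z - x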